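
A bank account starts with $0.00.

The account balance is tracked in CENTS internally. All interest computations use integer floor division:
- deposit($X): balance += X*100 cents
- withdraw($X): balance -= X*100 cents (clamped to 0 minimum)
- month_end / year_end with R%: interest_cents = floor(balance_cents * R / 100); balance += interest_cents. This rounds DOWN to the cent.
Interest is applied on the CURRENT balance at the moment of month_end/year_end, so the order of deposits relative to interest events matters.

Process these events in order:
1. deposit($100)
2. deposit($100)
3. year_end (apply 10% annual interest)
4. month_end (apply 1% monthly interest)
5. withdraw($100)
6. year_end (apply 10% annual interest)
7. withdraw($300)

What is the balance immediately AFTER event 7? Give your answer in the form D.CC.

After 1 (deposit($100)): balance=$100.00 total_interest=$0.00
After 2 (deposit($100)): balance=$200.00 total_interest=$0.00
After 3 (year_end (apply 10% annual interest)): balance=$220.00 total_interest=$20.00
After 4 (month_end (apply 1% monthly interest)): balance=$222.20 total_interest=$22.20
After 5 (withdraw($100)): balance=$122.20 total_interest=$22.20
After 6 (year_end (apply 10% annual interest)): balance=$134.42 total_interest=$34.42
After 7 (withdraw($300)): balance=$0.00 total_interest=$34.42

Answer: 0.00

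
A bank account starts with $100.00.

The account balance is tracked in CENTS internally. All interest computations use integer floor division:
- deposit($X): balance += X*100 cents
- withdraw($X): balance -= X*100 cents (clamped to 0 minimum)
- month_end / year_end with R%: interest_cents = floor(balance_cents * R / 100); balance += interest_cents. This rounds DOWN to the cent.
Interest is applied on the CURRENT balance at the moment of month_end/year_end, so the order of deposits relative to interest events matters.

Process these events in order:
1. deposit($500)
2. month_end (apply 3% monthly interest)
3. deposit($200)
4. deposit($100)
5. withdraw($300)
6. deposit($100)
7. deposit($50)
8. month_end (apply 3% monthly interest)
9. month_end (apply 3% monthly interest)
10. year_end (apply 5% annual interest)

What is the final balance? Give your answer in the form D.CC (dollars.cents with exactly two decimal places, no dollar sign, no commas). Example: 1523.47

Answer: 855.50

Derivation:
After 1 (deposit($500)): balance=$600.00 total_interest=$0.00
After 2 (month_end (apply 3% monthly interest)): balance=$618.00 total_interest=$18.00
After 3 (deposit($200)): balance=$818.00 total_interest=$18.00
After 4 (deposit($100)): balance=$918.00 total_interest=$18.00
After 5 (withdraw($300)): balance=$618.00 total_interest=$18.00
After 6 (deposit($100)): balance=$718.00 total_interest=$18.00
After 7 (deposit($50)): balance=$768.00 total_interest=$18.00
After 8 (month_end (apply 3% monthly interest)): balance=$791.04 total_interest=$41.04
After 9 (month_end (apply 3% monthly interest)): balance=$814.77 total_interest=$64.77
After 10 (year_end (apply 5% annual interest)): balance=$855.50 total_interest=$105.50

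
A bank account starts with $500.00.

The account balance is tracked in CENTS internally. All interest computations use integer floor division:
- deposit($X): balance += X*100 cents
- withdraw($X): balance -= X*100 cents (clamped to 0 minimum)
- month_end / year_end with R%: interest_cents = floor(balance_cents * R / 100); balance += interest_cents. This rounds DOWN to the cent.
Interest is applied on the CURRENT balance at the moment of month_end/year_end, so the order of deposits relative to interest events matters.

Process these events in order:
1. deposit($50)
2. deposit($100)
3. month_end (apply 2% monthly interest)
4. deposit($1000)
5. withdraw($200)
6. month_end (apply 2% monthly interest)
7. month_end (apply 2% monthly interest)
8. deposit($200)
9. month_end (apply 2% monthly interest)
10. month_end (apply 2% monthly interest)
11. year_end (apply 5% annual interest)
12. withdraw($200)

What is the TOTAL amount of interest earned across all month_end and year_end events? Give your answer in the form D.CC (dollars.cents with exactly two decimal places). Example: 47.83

Answer: 231.25

Derivation:
After 1 (deposit($50)): balance=$550.00 total_interest=$0.00
After 2 (deposit($100)): balance=$650.00 total_interest=$0.00
After 3 (month_end (apply 2% monthly interest)): balance=$663.00 total_interest=$13.00
After 4 (deposit($1000)): balance=$1663.00 total_interest=$13.00
After 5 (withdraw($200)): balance=$1463.00 total_interest=$13.00
After 6 (month_end (apply 2% monthly interest)): balance=$1492.26 total_interest=$42.26
After 7 (month_end (apply 2% monthly interest)): balance=$1522.10 total_interest=$72.10
After 8 (deposit($200)): balance=$1722.10 total_interest=$72.10
After 9 (month_end (apply 2% monthly interest)): balance=$1756.54 total_interest=$106.54
After 10 (month_end (apply 2% monthly interest)): balance=$1791.67 total_interest=$141.67
After 11 (year_end (apply 5% annual interest)): balance=$1881.25 total_interest=$231.25
After 12 (withdraw($200)): balance=$1681.25 total_interest=$231.25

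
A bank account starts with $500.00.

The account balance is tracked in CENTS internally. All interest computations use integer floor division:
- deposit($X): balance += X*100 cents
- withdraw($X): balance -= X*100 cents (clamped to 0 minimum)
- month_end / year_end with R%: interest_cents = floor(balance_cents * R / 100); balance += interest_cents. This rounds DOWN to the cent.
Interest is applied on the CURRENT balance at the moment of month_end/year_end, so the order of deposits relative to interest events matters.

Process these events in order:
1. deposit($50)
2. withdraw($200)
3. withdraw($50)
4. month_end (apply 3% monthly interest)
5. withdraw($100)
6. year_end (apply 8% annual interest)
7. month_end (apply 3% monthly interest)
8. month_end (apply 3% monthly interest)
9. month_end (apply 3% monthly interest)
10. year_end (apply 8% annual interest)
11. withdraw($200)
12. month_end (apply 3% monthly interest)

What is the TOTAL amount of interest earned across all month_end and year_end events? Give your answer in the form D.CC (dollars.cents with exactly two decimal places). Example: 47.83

After 1 (deposit($50)): balance=$550.00 total_interest=$0.00
After 2 (withdraw($200)): balance=$350.00 total_interest=$0.00
After 3 (withdraw($50)): balance=$300.00 total_interest=$0.00
After 4 (month_end (apply 3% monthly interest)): balance=$309.00 total_interest=$9.00
After 5 (withdraw($100)): balance=$209.00 total_interest=$9.00
After 6 (year_end (apply 8% annual interest)): balance=$225.72 total_interest=$25.72
After 7 (month_end (apply 3% monthly interest)): balance=$232.49 total_interest=$32.49
After 8 (month_end (apply 3% monthly interest)): balance=$239.46 total_interest=$39.46
After 9 (month_end (apply 3% monthly interest)): balance=$246.64 total_interest=$46.64
After 10 (year_end (apply 8% annual interest)): balance=$266.37 total_interest=$66.37
After 11 (withdraw($200)): balance=$66.37 total_interest=$66.37
After 12 (month_end (apply 3% monthly interest)): balance=$68.36 total_interest=$68.36

Answer: 68.36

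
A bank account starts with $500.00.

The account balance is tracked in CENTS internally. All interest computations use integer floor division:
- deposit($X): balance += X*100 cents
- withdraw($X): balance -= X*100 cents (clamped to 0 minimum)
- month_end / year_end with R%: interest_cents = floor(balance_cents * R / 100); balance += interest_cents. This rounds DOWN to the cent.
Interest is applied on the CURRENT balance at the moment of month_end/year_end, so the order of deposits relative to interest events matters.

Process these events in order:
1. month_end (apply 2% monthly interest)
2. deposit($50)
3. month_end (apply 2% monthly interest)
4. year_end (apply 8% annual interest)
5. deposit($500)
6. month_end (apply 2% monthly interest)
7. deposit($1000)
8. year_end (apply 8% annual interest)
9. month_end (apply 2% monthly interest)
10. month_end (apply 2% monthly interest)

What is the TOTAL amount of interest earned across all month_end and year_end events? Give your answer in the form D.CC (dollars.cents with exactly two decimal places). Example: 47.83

Answer: 353.68

Derivation:
After 1 (month_end (apply 2% monthly interest)): balance=$510.00 total_interest=$10.00
After 2 (deposit($50)): balance=$560.00 total_interest=$10.00
After 3 (month_end (apply 2% monthly interest)): balance=$571.20 total_interest=$21.20
After 4 (year_end (apply 8% annual interest)): balance=$616.89 total_interest=$66.89
After 5 (deposit($500)): balance=$1116.89 total_interest=$66.89
After 6 (month_end (apply 2% monthly interest)): balance=$1139.22 total_interest=$89.22
After 7 (deposit($1000)): balance=$2139.22 total_interest=$89.22
After 8 (year_end (apply 8% annual interest)): balance=$2310.35 total_interest=$260.35
After 9 (month_end (apply 2% monthly interest)): balance=$2356.55 total_interest=$306.55
After 10 (month_end (apply 2% monthly interest)): balance=$2403.68 total_interest=$353.68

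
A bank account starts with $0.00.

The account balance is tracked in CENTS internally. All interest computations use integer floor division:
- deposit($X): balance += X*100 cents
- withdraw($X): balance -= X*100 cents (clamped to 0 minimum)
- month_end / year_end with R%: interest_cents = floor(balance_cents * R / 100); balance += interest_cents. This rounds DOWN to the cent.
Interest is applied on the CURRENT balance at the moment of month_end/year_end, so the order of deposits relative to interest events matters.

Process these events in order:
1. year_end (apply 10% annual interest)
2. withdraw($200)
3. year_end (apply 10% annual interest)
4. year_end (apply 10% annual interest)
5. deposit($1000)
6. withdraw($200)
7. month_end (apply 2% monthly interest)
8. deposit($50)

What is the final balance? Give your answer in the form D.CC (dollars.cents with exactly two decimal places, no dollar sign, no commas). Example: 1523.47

Answer: 866.00

Derivation:
After 1 (year_end (apply 10% annual interest)): balance=$0.00 total_interest=$0.00
After 2 (withdraw($200)): balance=$0.00 total_interest=$0.00
After 3 (year_end (apply 10% annual interest)): balance=$0.00 total_interest=$0.00
After 4 (year_end (apply 10% annual interest)): balance=$0.00 total_interest=$0.00
After 5 (deposit($1000)): balance=$1000.00 total_interest=$0.00
After 6 (withdraw($200)): balance=$800.00 total_interest=$0.00
After 7 (month_end (apply 2% monthly interest)): balance=$816.00 total_interest=$16.00
After 8 (deposit($50)): balance=$866.00 total_interest=$16.00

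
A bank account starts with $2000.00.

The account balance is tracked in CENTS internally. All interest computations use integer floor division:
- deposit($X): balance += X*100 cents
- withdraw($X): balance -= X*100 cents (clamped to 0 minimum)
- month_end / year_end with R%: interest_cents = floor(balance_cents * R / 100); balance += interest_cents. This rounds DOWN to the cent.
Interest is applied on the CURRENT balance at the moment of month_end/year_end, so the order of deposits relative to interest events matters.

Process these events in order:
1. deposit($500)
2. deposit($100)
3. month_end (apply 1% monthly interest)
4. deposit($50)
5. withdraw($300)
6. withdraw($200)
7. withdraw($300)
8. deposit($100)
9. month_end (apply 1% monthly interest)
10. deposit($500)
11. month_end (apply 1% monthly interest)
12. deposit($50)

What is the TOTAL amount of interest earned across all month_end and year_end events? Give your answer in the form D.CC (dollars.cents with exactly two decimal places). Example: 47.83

After 1 (deposit($500)): balance=$2500.00 total_interest=$0.00
After 2 (deposit($100)): balance=$2600.00 total_interest=$0.00
After 3 (month_end (apply 1% monthly interest)): balance=$2626.00 total_interest=$26.00
After 4 (deposit($50)): balance=$2676.00 total_interest=$26.00
After 5 (withdraw($300)): balance=$2376.00 total_interest=$26.00
After 6 (withdraw($200)): balance=$2176.00 total_interest=$26.00
After 7 (withdraw($300)): balance=$1876.00 total_interest=$26.00
After 8 (deposit($100)): balance=$1976.00 total_interest=$26.00
After 9 (month_end (apply 1% monthly interest)): balance=$1995.76 total_interest=$45.76
After 10 (deposit($500)): balance=$2495.76 total_interest=$45.76
After 11 (month_end (apply 1% monthly interest)): balance=$2520.71 total_interest=$70.71
After 12 (deposit($50)): balance=$2570.71 total_interest=$70.71

Answer: 70.71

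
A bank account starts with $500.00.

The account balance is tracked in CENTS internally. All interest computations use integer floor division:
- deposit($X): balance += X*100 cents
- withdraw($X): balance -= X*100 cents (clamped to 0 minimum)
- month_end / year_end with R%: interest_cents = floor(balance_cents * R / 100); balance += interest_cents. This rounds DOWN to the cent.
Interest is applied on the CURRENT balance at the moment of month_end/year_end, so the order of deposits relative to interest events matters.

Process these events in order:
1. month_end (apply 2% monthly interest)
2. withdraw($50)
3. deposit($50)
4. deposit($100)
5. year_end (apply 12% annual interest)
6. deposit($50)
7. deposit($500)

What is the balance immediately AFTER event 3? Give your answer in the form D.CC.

After 1 (month_end (apply 2% monthly interest)): balance=$510.00 total_interest=$10.00
After 2 (withdraw($50)): balance=$460.00 total_interest=$10.00
After 3 (deposit($50)): balance=$510.00 total_interest=$10.00

Answer: 510.00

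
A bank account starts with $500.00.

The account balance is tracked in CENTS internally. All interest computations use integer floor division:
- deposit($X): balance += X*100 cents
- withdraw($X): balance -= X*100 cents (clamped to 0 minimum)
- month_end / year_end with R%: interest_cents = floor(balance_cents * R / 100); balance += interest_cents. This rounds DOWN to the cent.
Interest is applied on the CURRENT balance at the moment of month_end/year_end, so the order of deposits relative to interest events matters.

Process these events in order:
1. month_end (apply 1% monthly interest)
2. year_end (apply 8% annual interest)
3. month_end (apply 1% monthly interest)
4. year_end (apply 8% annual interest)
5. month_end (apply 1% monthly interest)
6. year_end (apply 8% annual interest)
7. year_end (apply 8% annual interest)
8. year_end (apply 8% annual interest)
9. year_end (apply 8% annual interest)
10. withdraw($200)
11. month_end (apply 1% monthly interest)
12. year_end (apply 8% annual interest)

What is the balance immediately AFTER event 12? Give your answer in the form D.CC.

After 1 (month_end (apply 1% monthly interest)): balance=$505.00 total_interest=$5.00
After 2 (year_end (apply 8% annual interest)): balance=$545.40 total_interest=$45.40
After 3 (month_end (apply 1% monthly interest)): balance=$550.85 total_interest=$50.85
After 4 (year_end (apply 8% annual interest)): balance=$594.91 total_interest=$94.91
After 5 (month_end (apply 1% monthly interest)): balance=$600.85 total_interest=$100.85
After 6 (year_end (apply 8% annual interest)): balance=$648.91 total_interest=$148.91
After 7 (year_end (apply 8% annual interest)): balance=$700.82 total_interest=$200.82
After 8 (year_end (apply 8% annual interest)): balance=$756.88 total_interest=$256.88
After 9 (year_end (apply 8% annual interest)): balance=$817.43 total_interest=$317.43
After 10 (withdraw($200)): balance=$617.43 total_interest=$317.43
After 11 (month_end (apply 1% monthly interest)): balance=$623.60 total_interest=$323.60
After 12 (year_end (apply 8% annual interest)): balance=$673.48 total_interest=$373.48

Answer: 673.48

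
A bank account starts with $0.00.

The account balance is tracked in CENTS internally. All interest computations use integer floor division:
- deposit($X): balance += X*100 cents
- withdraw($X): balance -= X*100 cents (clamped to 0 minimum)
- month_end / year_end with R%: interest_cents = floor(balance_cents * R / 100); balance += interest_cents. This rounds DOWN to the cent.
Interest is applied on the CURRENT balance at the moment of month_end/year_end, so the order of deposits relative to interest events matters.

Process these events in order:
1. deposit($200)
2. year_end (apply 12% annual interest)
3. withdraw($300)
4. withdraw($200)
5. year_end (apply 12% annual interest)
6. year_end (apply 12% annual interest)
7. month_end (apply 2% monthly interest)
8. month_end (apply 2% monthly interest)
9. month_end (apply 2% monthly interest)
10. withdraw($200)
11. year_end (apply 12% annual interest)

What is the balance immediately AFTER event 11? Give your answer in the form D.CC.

After 1 (deposit($200)): balance=$200.00 total_interest=$0.00
After 2 (year_end (apply 12% annual interest)): balance=$224.00 total_interest=$24.00
After 3 (withdraw($300)): balance=$0.00 total_interest=$24.00
After 4 (withdraw($200)): balance=$0.00 total_interest=$24.00
After 5 (year_end (apply 12% annual interest)): balance=$0.00 total_interest=$24.00
After 6 (year_end (apply 12% annual interest)): balance=$0.00 total_interest=$24.00
After 7 (month_end (apply 2% monthly interest)): balance=$0.00 total_interest=$24.00
After 8 (month_end (apply 2% monthly interest)): balance=$0.00 total_interest=$24.00
After 9 (month_end (apply 2% monthly interest)): balance=$0.00 total_interest=$24.00
After 10 (withdraw($200)): balance=$0.00 total_interest=$24.00
After 11 (year_end (apply 12% annual interest)): balance=$0.00 total_interest=$24.00

Answer: 0.00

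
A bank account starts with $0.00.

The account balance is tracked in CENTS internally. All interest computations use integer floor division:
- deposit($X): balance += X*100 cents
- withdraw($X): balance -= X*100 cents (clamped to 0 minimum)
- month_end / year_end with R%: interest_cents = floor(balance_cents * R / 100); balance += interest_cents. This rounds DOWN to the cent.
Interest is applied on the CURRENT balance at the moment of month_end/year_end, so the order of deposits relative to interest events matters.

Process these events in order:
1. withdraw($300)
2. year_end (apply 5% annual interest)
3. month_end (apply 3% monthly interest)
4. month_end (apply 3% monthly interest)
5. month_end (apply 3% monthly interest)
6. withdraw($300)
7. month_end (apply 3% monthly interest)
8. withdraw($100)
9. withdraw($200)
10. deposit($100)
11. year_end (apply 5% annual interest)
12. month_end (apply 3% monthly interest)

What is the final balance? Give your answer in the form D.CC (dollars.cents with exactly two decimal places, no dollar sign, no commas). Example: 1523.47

Answer: 108.15

Derivation:
After 1 (withdraw($300)): balance=$0.00 total_interest=$0.00
After 2 (year_end (apply 5% annual interest)): balance=$0.00 total_interest=$0.00
After 3 (month_end (apply 3% monthly interest)): balance=$0.00 total_interest=$0.00
After 4 (month_end (apply 3% monthly interest)): balance=$0.00 total_interest=$0.00
After 5 (month_end (apply 3% monthly interest)): balance=$0.00 total_interest=$0.00
After 6 (withdraw($300)): balance=$0.00 total_interest=$0.00
After 7 (month_end (apply 3% monthly interest)): balance=$0.00 total_interest=$0.00
After 8 (withdraw($100)): balance=$0.00 total_interest=$0.00
After 9 (withdraw($200)): balance=$0.00 total_interest=$0.00
After 10 (deposit($100)): balance=$100.00 total_interest=$0.00
After 11 (year_end (apply 5% annual interest)): balance=$105.00 total_interest=$5.00
After 12 (month_end (apply 3% monthly interest)): balance=$108.15 total_interest=$8.15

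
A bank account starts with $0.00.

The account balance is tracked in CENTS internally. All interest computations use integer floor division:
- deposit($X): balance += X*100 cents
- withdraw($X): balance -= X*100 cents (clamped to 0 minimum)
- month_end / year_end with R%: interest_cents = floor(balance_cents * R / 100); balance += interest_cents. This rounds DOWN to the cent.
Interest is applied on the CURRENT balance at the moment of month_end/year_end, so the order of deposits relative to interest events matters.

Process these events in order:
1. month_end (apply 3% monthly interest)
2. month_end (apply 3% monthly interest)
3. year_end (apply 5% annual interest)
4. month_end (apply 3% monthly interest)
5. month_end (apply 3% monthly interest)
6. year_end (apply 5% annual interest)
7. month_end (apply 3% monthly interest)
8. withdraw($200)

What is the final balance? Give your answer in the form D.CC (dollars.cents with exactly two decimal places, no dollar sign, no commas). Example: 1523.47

Answer: 0.00

Derivation:
After 1 (month_end (apply 3% monthly interest)): balance=$0.00 total_interest=$0.00
After 2 (month_end (apply 3% monthly interest)): balance=$0.00 total_interest=$0.00
After 3 (year_end (apply 5% annual interest)): balance=$0.00 total_interest=$0.00
After 4 (month_end (apply 3% monthly interest)): balance=$0.00 total_interest=$0.00
After 5 (month_end (apply 3% monthly interest)): balance=$0.00 total_interest=$0.00
After 6 (year_end (apply 5% annual interest)): balance=$0.00 total_interest=$0.00
After 7 (month_end (apply 3% monthly interest)): balance=$0.00 total_interest=$0.00
After 8 (withdraw($200)): balance=$0.00 total_interest=$0.00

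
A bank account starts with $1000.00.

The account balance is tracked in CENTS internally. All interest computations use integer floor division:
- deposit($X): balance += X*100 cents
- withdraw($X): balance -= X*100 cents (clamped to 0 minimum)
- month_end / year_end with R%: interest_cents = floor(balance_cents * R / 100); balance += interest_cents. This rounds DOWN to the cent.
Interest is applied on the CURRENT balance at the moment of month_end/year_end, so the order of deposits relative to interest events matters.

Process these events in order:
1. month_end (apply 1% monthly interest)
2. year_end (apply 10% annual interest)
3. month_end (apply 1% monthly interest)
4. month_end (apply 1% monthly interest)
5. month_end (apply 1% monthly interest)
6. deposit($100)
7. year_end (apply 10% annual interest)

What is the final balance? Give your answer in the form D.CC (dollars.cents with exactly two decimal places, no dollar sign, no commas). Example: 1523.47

Answer: 1369.12

Derivation:
After 1 (month_end (apply 1% monthly interest)): balance=$1010.00 total_interest=$10.00
After 2 (year_end (apply 10% annual interest)): balance=$1111.00 total_interest=$111.00
After 3 (month_end (apply 1% monthly interest)): balance=$1122.11 total_interest=$122.11
After 4 (month_end (apply 1% monthly interest)): balance=$1133.33 total_interest=$133.33
After 5 (month_end (apply 1% monthly interest)): balance=$1144.66 total_interest=$144.66
After 6 (deposit($100)): balance=$1244.66 total_interest=$144.66
After 7 (year_end (apply 10% annual interest)): balance=$1369.12 total_interest=$269.12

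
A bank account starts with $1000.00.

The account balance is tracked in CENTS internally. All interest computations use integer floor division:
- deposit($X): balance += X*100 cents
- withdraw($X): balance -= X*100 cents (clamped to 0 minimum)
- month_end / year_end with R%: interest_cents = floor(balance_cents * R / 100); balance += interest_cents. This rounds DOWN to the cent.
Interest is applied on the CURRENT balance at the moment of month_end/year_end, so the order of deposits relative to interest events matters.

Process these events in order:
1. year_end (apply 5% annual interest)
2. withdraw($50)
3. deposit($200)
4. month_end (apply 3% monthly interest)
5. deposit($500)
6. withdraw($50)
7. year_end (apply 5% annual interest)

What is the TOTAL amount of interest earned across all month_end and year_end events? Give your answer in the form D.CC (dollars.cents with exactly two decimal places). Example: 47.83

After 1 (year_end (apply 5% annual interest)): balance=$1050.00 total_interest=$50.00
After 2 (withdraw($50)): balance=$1000.00 total_interest=$50.00
After 3 (deposit($200)): balance=$1200.00 total_interest=$50.00
After 4 (month_end (apply 3% monthly interest)): balance=$1236.00 total_interest=$86.00
After 5 (deposit($500)): balance=$1736.00 total_interest=$86.00
After 6 (withdraw($50)): balance=$1686.00 total_interest=$86.00
After 7 (year_end (apply 5% annual interest)): balance=$1770.30 total_interest=$170.30

Answer: 170.30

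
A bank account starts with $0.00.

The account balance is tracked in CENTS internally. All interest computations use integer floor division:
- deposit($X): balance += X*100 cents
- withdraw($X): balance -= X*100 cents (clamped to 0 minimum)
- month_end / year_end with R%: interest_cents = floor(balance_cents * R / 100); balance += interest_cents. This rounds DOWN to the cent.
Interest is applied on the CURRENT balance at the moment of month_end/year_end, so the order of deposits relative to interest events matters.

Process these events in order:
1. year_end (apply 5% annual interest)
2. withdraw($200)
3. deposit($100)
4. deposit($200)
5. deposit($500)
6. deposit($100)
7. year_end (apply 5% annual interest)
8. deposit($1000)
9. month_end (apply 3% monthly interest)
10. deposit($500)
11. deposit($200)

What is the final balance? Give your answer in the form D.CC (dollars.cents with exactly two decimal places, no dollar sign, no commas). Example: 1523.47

Answer: 2703.35

Derivation:
After 1 (year_end (apply 5% annual interest)): balance=$0.00 total_interest=$0.00
After 2 (withdraw($200)): balance=$0.00 total_interest=$0.00
After 3 (deposit($100)): balance=$100.00 total_interest=$0.00
After 4 (deposit($200)): balance=$300.00 total_interest=$0.00
After 5 (deposit($500)): balance=$800.00 total_interest=$0.00
After 6 (deposit($100)): balance=$900.00 total_interest=$0.00
After 7 (year_end (apply 5% annual interest)): balance=$945.00 total_interest=$45.00
After 8 (deposit($1000)): balance=$1945.00 total_interest=$45.00
After 9 (month_end (apply 3% monthly interest)): balance=$2003.35 total_interest=$103.35
After 10 (deposit($500)): balance=$2503.35 total_interest=$103.35
After 11 (deposit($200)): balance=$2703.35 total_interest=$103.35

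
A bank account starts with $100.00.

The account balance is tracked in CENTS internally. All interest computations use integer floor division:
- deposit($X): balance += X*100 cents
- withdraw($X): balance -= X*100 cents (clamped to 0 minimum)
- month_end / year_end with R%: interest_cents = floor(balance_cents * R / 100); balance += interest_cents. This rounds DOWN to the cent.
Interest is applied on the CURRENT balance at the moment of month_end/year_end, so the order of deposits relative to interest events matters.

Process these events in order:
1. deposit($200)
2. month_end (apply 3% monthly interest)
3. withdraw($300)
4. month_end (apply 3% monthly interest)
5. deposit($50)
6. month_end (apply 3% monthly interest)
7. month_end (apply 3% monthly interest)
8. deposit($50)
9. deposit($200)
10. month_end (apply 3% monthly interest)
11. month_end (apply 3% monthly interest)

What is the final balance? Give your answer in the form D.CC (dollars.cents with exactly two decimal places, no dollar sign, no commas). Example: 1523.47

Answer: 331.91

Derivation:
After 1 (deposit($200)): balance=$300.00 total_interest=$0.00
After 2 (month_end (apply 3% monthly interest)): balance=$309.00 total_interest=$9.00
After 3 (withdraw($300)): balance=$9.00 total_interest=$9.00
After 4 (month_end (apply 3% monthly interest)): balance=$9.27 total_interest=$9.27
After 5 (deposit($50)): balance=$59.27 total_interest=$9.27
After 6 (month_end (apply 3% monthly interest)): balance=$61.04 total_interest=$11.04
After 7 (month_end (apply 3% monthly interest)): balance=$62.87 total_interest=$12.87
After 8 (deposit($50)): balance=$112.87 total_interest=$12.87
After 9 (deposit($200)): balance=$312.87 total_interest=$12.87
After 10 (month_end (apply 3% monthly interest)): balance=$322.25 total_interest=$22.25
After 11 (month_end (apply 3% monthly interest)): balance=$331.91 total_interest=$31.91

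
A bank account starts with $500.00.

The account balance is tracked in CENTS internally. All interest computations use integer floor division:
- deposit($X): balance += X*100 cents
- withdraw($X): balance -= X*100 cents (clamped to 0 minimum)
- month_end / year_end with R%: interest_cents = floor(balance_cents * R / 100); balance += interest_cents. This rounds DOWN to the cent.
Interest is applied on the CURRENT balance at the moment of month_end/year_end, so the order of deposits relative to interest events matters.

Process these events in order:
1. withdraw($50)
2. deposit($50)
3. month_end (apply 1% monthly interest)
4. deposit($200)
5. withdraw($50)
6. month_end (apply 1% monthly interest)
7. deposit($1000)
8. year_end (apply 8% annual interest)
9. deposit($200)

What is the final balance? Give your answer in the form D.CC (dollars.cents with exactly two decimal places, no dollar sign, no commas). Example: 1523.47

Answer: 1994.47

Derivation:
After 1 (withdraw($50)): balance=$450.00 total_interest=$0.00
After 2 (deposit($50)): balance=$500.00 total_interest=$0.00
After 3 (month_end (apply 1% monthly interest)): balance=$505.00 total_interest=$5.00
After 4 (deposit($200)): balance=$705.00 total_interest=$5.00
After 5 (withdraw($50)): balance=$655.00 total_interest=$5.00
After 6 (month_end (apply 1% monthly interest)): balance=$661.55 total_interest=$11.55
After 7 (deposit($1000)): balance=$1661.55 total_interest=$11.55
After 8 (year_end (apply 8% annual interest)): balance=$1794.47 total_interest=$144.47
After 9 (deposit($200)): balance=$1994.47 total_interest=$144.47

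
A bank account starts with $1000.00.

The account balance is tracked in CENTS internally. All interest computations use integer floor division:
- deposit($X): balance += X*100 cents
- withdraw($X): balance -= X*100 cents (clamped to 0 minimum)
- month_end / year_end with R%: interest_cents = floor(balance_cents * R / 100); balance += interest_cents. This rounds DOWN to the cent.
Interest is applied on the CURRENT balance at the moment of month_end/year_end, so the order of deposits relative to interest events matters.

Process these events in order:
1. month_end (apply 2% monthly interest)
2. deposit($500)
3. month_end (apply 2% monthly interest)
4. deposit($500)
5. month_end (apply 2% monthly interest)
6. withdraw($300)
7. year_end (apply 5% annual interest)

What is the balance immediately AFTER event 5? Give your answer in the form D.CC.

After 1 (month_end (apply 2% monthly interest)): balance=$1020.00 total_interest=$20.00
After 2 (deposit($500)): balance=$1520.00 total_interest=$20.00
After 3 (month_end (apply 2% monthly interest)): balance=$1550.40 total_interest=$50.40
After 4 (deposit($500)): balance=$2050.40 total_interest=$50.40
After 5 (month_end (apply 2% monthly interest)): balance=$2091.40 total_interest=$91.40

Answer: 2091.40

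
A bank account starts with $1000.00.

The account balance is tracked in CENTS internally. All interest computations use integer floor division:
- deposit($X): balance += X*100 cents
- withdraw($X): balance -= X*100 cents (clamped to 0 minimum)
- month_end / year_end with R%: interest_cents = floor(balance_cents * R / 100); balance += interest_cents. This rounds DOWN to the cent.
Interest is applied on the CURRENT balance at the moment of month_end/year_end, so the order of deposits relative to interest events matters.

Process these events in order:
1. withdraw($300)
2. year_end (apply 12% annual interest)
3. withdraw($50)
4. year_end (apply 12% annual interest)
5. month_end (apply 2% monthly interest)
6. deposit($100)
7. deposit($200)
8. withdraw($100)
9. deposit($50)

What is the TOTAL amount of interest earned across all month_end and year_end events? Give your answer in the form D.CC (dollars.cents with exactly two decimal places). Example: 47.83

After 1 (withdraw($300)): balance=$700.00 total_interest=$0.00
After 2 (year_end (apply 12% annual interest)): balance=$784.00 total_interest=$84.00
After 3 (withdraw($50)): balance=$734.00 total_interest=$84.00
After 4 (year_end (apply 12% annual interest)): balance=$822.08 total_interest=$172.08
After 5 (month_end (apply 2% monthly interest)): balance=$838.52 total_interest=$188.52
After 6 (deposit($100)): balance=$938.52 total_interest=$188.52
After 7 (deposit($200)): balance=$1138.52 total_interest=$188.52
After 8 (withdraw($100)): balance=$1038.52 total_interest=$188.52
After 9 (deposit($50)): balance=$1088.52 total_interest=$188.52

Answer: 188.52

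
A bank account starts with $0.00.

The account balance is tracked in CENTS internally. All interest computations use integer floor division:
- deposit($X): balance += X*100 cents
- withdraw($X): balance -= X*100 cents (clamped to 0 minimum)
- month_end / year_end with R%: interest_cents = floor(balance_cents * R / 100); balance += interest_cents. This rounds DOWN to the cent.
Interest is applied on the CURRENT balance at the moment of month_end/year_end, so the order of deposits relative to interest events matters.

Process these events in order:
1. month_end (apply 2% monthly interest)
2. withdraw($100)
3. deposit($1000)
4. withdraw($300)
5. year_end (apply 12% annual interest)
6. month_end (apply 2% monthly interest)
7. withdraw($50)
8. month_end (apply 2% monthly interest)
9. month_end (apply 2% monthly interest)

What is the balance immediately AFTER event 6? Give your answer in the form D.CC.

After 1 (month_end (apply 2% monthly interest)): balance=$0.00 total_interest=$0.00
After 2 (withdraw($100)): balance=$0.00 total_interest=$0.00
After 3 (deposit($1000)): balance=$1000.00 total_interest=$0.00
After 4 (withdraw($300)): balance=$700.00 total_interest=$0.00
After 5 (year_end (apply 12% annual interest)): balance=$784.00 total_interest=$84.00
After 6 (month_end (apply 2% monthly interest)): balance=$799.68 total_interest=$99.68

Answer: 799.68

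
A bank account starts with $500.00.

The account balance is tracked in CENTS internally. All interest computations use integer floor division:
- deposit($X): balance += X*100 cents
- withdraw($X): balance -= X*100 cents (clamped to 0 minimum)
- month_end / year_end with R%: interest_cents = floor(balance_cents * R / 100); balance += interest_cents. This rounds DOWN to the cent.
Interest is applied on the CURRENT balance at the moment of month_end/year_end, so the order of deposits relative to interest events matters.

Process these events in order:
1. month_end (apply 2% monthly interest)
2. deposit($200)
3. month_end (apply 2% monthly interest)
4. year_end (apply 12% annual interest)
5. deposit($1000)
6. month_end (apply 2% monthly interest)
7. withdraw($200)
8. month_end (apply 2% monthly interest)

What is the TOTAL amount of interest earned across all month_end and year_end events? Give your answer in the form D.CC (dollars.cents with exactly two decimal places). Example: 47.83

Answer: 180.26

Derivation:
After 1 (month_end (apply 2% monthly interest)): balance=$510.00 total_interest=$10.00
After 2 (deposit($200)): balance=$710.00 total_interest=$10.00
After 3 (month_end (apply 2% monthly interest)): balance=$724.20 total_interest=$24.20
After 4 (year_end (apply 12% annual interest)): balance=$811.10 total_interest=$111.10
After 5 (deposit($1000)): balance=$1811.10 total_interest=$111.10
After 6 (month_end (apply 2% monthly interest)): balance=$1847.32 total_interest=$147.32
After 7 (withdraw($200)): balance=$1647.32 total_interest=$147.32
After 8 (month_end (apply 2% monthly interest)): balance=$1680.26 total_interest=$180.26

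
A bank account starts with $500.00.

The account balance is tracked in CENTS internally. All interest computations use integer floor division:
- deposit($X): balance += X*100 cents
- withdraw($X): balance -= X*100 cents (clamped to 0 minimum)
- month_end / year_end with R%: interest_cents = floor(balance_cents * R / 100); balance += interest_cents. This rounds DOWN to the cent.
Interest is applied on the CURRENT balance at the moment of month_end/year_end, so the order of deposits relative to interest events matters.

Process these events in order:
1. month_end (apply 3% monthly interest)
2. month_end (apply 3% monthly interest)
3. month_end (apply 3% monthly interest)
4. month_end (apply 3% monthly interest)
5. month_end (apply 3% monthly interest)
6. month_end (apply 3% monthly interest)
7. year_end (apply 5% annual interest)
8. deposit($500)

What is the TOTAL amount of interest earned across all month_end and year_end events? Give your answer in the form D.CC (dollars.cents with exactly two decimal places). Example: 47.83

After 1 (month_end (apply 3% monthly interest)): balance=$515.00 total_interest=$15.00
After 2 (month_end (apply 3% monthly interest)): balance=$530.45 total_interest=$30.45
After 3 (month_end (apply 3% monthly interest)): balance=$546.36 total_interest=$46.36
After 4 (month_end (apply 3% monthly interest)): balance=$562.75 total_interest=$62.75
After 5 (month_end (apply 3% monthly interest)): balance=$579.63 total_interest=$79.63
After 6 (month_end (apply 3% monthly interest)): balance=$597.01 total_interest=$97.01
After 7 (year_end (apply 5% annual interest)): balance=$626.86 total_interest=$126.86
After 8 (deposit($500)): balance=$1126.86 total_interest=$126.86

Answer: 126.86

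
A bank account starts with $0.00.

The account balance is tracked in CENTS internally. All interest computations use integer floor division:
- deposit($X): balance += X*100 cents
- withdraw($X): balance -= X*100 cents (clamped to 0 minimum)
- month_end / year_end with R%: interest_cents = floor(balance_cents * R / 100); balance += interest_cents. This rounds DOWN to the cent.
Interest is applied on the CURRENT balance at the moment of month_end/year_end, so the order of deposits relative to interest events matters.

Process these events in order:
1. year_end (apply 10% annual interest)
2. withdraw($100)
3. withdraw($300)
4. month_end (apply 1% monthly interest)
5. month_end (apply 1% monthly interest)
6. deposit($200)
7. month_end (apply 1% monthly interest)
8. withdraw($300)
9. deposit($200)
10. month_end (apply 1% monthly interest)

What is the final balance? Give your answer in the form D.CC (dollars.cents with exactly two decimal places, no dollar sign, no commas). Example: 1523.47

Answer: 202.00

Derivation:
After 1 (year_end (apply 10% annual interest)): balance=$0.00 total_interest=$0.00
After 2 (withdraw($100)): balance=$0.00 total_interest=$0.00
After 3 (withdraw($300)): balance=$0.00 total_interest=$0.00
After 4 (month_end (apply 1% monthly interest)): balance=$0.00 total_interest=$0.00
After 5 (month_end (apply 1% monthly interest)): balance=$0.00 total_interest=$0.00
After 6 (deposit($200)): balance=$200.00 total_interest=$0.00
After 7 (month_end (apply 1% monthly interest)): balance=$202.00 total_interest=$2.00
After 8 (withdraw($300)): balance=$0.00 total_interest=$2.00
After 9 (deposit($200)): balance=$200.00 total_interest=$2.00
After 10 (month_end (apply 1% monthly interest)): balance=$202.00 total_interest=$4.00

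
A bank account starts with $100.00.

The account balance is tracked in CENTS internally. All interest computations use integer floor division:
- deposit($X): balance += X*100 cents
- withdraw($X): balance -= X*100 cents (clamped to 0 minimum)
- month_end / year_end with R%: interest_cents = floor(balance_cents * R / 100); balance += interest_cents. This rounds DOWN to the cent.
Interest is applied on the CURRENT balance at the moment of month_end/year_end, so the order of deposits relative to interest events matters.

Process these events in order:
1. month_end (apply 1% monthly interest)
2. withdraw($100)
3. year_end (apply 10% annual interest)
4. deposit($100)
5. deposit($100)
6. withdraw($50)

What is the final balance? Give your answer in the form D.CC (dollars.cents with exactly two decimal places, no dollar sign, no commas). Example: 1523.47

After 1 (month_end (apply 1% monthly interest)): balance=$101.00 total_interest=$1.00
After 2 (withdraw($100)): balance=$1.00 total_interest=$1.00
After 3 (year_end (apply 10% annual interest)): balance=$1.10 total_interest=$1.10
After 4 (deposit($100)): balance=$101.10 total_interest=$1.10
After 5 (deposit($100)): balance=$201.10 total_interest=$1.10
After 6 (withdraw($50)): balance=$151.10 total_interest=$1.10

Answer: 151.10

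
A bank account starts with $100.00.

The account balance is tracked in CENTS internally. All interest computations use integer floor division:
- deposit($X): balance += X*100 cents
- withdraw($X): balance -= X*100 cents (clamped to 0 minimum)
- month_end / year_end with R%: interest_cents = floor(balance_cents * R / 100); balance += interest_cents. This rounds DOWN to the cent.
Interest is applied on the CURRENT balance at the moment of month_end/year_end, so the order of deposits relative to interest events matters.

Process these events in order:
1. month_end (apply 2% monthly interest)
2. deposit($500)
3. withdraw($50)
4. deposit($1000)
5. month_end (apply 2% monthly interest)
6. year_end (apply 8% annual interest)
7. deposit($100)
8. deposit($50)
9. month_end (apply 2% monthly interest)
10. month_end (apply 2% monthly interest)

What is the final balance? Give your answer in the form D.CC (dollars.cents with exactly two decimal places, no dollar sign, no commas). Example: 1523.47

Answer: 1934.80

Derivation:
After 1 (month_end (apply 2% monthly interest)): balance=$102.00 total_interest=$2.00
After 2 (deposit($500)): balance=$602.00 total_interest=$2.00
After 3 (withdraw($50)): balance=$552.00 total_interest=$2.00
After 4 (deposit($1000)): balance=$1552.00 total_interest=$2.00
After 5 (month_end (apply 2% monthly interest)): balance=$1583.04 total_interest=$33.04
After 6 (year_end (apply 8% annual interest)): balance=$1709.68 total_interest=$159.68
After 7 (deposit($100)): balance=$1809.68 total_interest=$159.68
After 8 (deposit($50)): balance=$1859.68 total_interest=$159.68
After 9 (month_end (apply 2% monthly interest)): balance=$1896.87 total_interest=$196.87
After 10 (month_end (apply 2% monthly interest)): balance=$1934.80 total_interest=$234.80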